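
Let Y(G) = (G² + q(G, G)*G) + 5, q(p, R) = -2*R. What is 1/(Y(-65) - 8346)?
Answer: -1/12566 ≈ -7.9580e-5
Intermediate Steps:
Y(G) = 5 - G² (Y(G) = (G² + (-2*G)*G) + 5 = (G² - 2*G²) + 5 = -G² + 5 = 5 - G²)
1/(Y(-65) - 8346) = 1/((5 - 1*(-65)²) - 8346) = 1/((5 - 1*4225) - 8346) = 1/((5 - 4225) - 8346) = 1/(-4220 - 8346) = 1/(-12566) = -1/12566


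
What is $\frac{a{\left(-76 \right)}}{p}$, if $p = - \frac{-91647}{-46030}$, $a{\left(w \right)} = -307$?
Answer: $\frac{14131210}{91647} \approx 154.19$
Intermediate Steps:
$p = - \frac{91647}{46030}$ ($p = - \frac{\left(-91647\right) \left(-1\right)}{46030} = \left(-1\right) \frac{91647}{46030} = - \frac{91647}{46030} \approx -1.991$)
$\frac{a{\left(-76 \right)}}{p} = - \frac{307}{- \frac{91647}{46030}} = \left(-307\right) \left(- \frac{46030}{91647}\right) = \frac{14131210}{91647}$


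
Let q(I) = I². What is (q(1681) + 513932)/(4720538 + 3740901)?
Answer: 477099/1208777 ≈ 0.39470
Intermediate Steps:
(q(1681) + 513932)/(4720538 + 3740901) = (1681² + 513932)/(4720538 + 3740901) = (2825761 + 513932)/8461439 = 3339693*(1/8461439) = 477099/1208777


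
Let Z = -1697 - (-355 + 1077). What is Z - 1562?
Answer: -3981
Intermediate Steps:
Z = -2419 (Z = -1697 - 1*722 = -1697 - 722 = -2419)
Z - 1562 = -2419 - 1562 = -3981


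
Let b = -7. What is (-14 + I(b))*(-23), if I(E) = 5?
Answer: 207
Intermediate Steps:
(-14 + I(b))*(-23) = (-14 + 5)*(-23) = -9*(-23) = 207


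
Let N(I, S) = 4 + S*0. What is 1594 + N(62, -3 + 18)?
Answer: 1598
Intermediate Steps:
N(I, S) = 4 (N(I, S) = 4 + 0 = 4)
1594 + N(62, -3 + 18) = 1594 + 4 = 1598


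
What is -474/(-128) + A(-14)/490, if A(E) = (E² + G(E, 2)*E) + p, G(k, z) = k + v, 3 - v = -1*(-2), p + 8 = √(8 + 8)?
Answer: 70033/15680 ≈ 4.4664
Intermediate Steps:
p = -4 (p = -8 + √(8 + 8) = -8 + √16 = -8 + 4 = -4)
v = 1 (v = 3 - (-1)*(-2) = 3 - 1*2 = 3 - 2 = 1)
G(k, z) = 1 + k (G(k, z) = k + 1 = 1 + k)
A(E) = -4 + E² + E*(1 + E) (A(E) = (E² + (1 + E)*E) - 4 = (E² + E*(1 + E)) - 4 = -4 + E² + E*(1 + E))
-474/(-128) + A(-14)/490 = -474/(-128) + (-4 - 14 + 2*(-14)²)/490 = -474*(-1/128) + (-4 - 14 + 2*196)*(1/490) = 237/64 + (-4 - 14 + 392)*(1/490) = 237/64 + 374*(1/490) = 237/64 + 187/245 = 70033/15680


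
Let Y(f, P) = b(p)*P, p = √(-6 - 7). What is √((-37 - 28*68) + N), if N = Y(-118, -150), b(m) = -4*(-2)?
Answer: 3*I*√349 ≈ 56.045*I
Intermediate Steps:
p = I*√13 (p = √(-13) = I*√13 ≈ 3.6056*I)
b(m) = 8
Y(f, P) = 8*P
N = -1200 (N = 8*(-150) = -1200)
√((-37 - 28*68) + N) = √((-37 - 28*68) - 1200) = √((-37 - 1904) - 1200) = √(-1941 - 1200) = √(-3141) = 3*I*√349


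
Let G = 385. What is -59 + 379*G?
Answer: 145856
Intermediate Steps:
-59 + 379*G = -59 + 379*385 = -59 + 145915 = 145856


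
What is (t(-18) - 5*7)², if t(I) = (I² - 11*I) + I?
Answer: 219961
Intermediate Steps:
t(I) = I² - 10*I
(t(-18) - 5*7)² = (-18*(-10 - 18) - 5*7)² = (-18*(-28) - 35)² = (504 - 35)² = 469² = 219961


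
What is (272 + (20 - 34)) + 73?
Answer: 331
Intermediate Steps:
(272 + (20 - 34)) + 73 = (272 - 14) + 73 = 258 + 73 = 331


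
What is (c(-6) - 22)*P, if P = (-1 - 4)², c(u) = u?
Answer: -700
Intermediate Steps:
P = 25 (P = (-5)² = 25)
(c(-6) - 22)*P = (-6 - 22)*25 = -28*25 = -700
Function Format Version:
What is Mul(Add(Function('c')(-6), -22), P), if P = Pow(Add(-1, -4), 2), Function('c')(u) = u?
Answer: -700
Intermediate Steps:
P = 25 (P = Pow(-5, 2) = 25)
Mul(Add(Function('c')(-6), -22), P) = Mul(Add(-6, -22), 25) = Mul(-28, 25) = -700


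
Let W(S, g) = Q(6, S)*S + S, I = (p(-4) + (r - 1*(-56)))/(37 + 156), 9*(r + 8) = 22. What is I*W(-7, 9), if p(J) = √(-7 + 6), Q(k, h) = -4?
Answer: 3178/579 + 21*I/193 ≈ 5.4888 + 0.10881*I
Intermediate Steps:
r = -50/9 (r = -8 + (⅑)*22 = -8 + 22/9 = -50/9 ≈ -5.5556)
p(J) = I (p(J) = √(-1) = I)
I = 454/1737 + I/193 (I = (I + (-50/9 - 1*(-56)))/(37 + 156) = (I + (-50/9 + 56))/193 = (I + 454/9)*(1/193) = (454/9 + I)*(1/193) = 454/1737 + I/193 ≈ 0.26137 + 0.0051813*I)
W(S, g) = -3*S (W(S, g) = -4*S + S = -3*S)
I*W(-7, 9) = (454/1737 + I/193)*(-3*(-7)) = (454/1737 + I/193)*21 = 3178/579 + 21*I/193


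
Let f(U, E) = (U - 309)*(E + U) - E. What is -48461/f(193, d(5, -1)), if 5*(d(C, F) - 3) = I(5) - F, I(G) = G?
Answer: 242305/114397 ≈ 2.1181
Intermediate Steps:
d(C, F) = 4 - F/5 (d(C, F) = 3 + (5 - F)/5 = 3 + (1 - F/5) = 4 - F/5)
f(U, E) = -E + (-309 + U)*(E + U) (f(U, E) = (-309 + U)*(E + U) - E = -E + (-309 + U)*(E + U))
-48461/f(193, d(5, -1)) = -48461/(193² - 310*(4 - ⅕*(-1)) - 309*193 + (4 - ⅕*(-1))*193) = -48461/(37249 - 310*(4 + ⅕) - 59637 + (4 + ⅕)*193) = -48461/(37249 - 310*21/5 - 59637 + (21/5)*193) = -48461/(37249 - 1302 - 59637 + 4053/5) = -48461/(-114397/5) = -48461*(-5/114397) = 242305/114397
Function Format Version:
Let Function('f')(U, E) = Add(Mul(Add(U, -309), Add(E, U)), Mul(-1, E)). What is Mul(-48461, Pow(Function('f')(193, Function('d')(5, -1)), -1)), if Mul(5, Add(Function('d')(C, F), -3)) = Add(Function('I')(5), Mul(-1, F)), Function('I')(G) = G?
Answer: Rational(242305, 114397) ≈ 2.1181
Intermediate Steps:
Function('d')(C, F) = Add(4, Mul(Rational(-1, 5), F)) (Function('d')(C, F) = Add(3, Mul(Rational(1, 5), Add(5, Mul(-1, F)))) = Add(3, Add(1, Mul(Rational(-1, 5), F))) = Add(4, Mul(Rational(-1, 5), F)))
Function('f')(U, E) = Add(Mul(-1, E), Mul(Add(-309, U), Add(E, U))) (Function('f')(U, E) = Add(Mul(Add(-309, U), Add(E, U)), Mul(-1, E)) = Add(Mul(-1, E), Mul(Add(-309, U), Add(E, U))))
Mul(-48461, Pow(Function('f')(193, Function('d')(5, -1)), -1)) = Mul(-48461, Pow(Add(Pow(193, 2), Mul(-310, Add(4, Mul(Rational(-1, 5), -1))), Mul(-309, 193), Mul(Add(4, Mul(Rational(-1, 5), -1)), 193)), -1)) = Mul(-48461, Pow(Add(37249, Mul(-310, Add(4, Rational(1, 5))), -59637, Mul(Add(4, Rational(1, 5)), 193)), -1)) = Mul(-48461, Pow(Add(37249, Mul(-310, Rational(21, 5)), -59637, Mul(Rational(21, 5), 193)), -1)) = Mul(-48461, Pow(Add(37249, -1302, -59637, Rational(4053, 5)), -1)) = Mul(-48461, Pow(Rational(-114397, 5), -1)) = Mul(-48461, Rational(-5, 114397)) = Rational(242305, 114397)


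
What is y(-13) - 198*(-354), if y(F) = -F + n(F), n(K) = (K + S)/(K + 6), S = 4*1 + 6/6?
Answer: 490743/7 ≈ 70106.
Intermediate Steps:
S = 5 (S = 4 + 6*(1/6) = 4 + 1 = 5)
n(K) = (5 + K)/(6 + K) (n(K) = (K + 5)/(K + 6) = (5 + K)/(6 + K))
y(F) = -F + (5 + F)/(6 + F)
y(-13) - 198*(-354) = (5 - 13 - 1*(-13)*(6 - 13))/(6 - 13) - 198*(-354) = (5 - 13 - 1*(-13)*(-7))/(-7) + 70092 = -(5 - 13 - 91)/7 + 70092 = -1/7*(-99) + 70092 = 99/7 + 70092 = 490743/7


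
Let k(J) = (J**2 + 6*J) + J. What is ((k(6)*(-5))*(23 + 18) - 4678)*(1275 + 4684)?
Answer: -123160612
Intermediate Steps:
k(J) = J**2 + 7*J
((k(6)*(-5))*(23 + 18) - 4678)*(1275 + 4684) = (((6*(7 + 6))*(-5))*(23 + 18) - 4678)*(1275 + 4684) = (((6*13)*(-5))*41 - 4678)*5959 = ((78*(-5))*41 - 4678)*5959 = (-390*41 - 4678)*5959 = (-15990 - 4678)*5959 = -20668*5959 = -123160612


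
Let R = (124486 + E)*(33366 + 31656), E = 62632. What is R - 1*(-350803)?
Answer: 12167137399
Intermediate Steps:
R = 12166786596 (R = (124486 + 62632)*(33366 + 31656) = 187118*65022 = 12166786596)
R - 1*(-350803) = 12166786596 - 1*(-350803) = 12166786596 + 350803 = 12167137399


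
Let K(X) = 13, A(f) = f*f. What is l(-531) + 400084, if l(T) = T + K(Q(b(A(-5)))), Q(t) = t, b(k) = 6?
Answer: 399566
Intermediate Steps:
A(f) = f²
l(T) = 13 + T (l(T) = T + 13 = 13 + T)
l(-531) + 400084 = (13 - 531) + 400084 = -518 + 400084 = 399566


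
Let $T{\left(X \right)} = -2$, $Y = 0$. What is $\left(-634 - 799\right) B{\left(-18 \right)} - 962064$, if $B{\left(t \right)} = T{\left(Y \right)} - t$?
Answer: $-984992$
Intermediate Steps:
$B{\left(t \right)} = -2 - t$
$\left(-634 - 799\right) B{\left(-18 \right)} - 962064 = \left(-634 - 799\right) \left(-2 - -18\right) - 962064 = - 1433 \left(-2 + 18\right) - 962064 = \left(-1433\right) 16 - 962064 = -22928 - 962064 = -984992$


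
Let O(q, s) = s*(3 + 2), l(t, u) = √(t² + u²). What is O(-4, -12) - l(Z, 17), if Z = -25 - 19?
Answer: -60 - 5*√89 ≈ -107.17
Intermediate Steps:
Z = -44
O(q, s) = 5*s (O(q, s) = s*5 = 5*s)
O(-4, -12) - l(Z, 17) = 5*(-12) - √((-44)² + 17²) = -60 - √(1936 + 289) = -60 - √2225 = -60 - 5*√89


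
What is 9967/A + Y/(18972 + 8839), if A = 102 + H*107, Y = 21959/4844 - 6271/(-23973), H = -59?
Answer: -4597935571804129/2865540917251236 ≈ -1.6046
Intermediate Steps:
Y = 79542833/16589316 (Y = 21959*(1/4844) - 6271*(-1/23973) = 3137/692 + 6271/23973 = 79542833/16589316 ≈ 4.7948)
A = -6211 (A = 102 - 59*107 = 102 - 6313 = -6211)
9967/A + Y/(18972 + 8839) = 9967/(-6211) + 79542833/(16589316*(18972 + 8839)) = 9967*(-1/6211) + (79542833/16589316)/27811 = -9967/6211 + (79542833/16589316)*(1/27811) = -9967/6211 + 79542833/461365467276 = -4597935571804129/2865540917251236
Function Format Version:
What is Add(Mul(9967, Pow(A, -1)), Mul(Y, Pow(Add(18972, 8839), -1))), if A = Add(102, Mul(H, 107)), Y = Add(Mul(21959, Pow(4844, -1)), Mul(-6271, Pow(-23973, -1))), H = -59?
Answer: Rational(-4597935571804129, 2865540917251236) ≈ -1.6046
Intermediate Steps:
Y = Rational(79542833, 16589316) (Y = Add(Mul(21959, Rational(1, 4844)), Mul(-6271, Rational(-1, 23973))) = Add(Rational(3137, 692), Rational(6271, 23973)) = Rational(79542833, 16589316) ≈ 4.7948)
A = -6211 (A = Add(102, Mul(-59, 107)) = Add(102, -6313) = -6211)
Add(Mul(9967, Pow(A, -1)), Mul(Y, Pow(Add(18972, 8839), -1))) = Add(Mul(9967, Pow(-6211, -1)), Mul(Rational(79542833, 16589316), Pow(Add(18972, 8839), -1))) = Add(Mul(9967, Rational(-1, 6211)), Mul(Rational(79542833, 16589316), Pow(27811, -1))) = Add(Rational(-9967, 6211), Mul(Rational(79542833, 16589316), Rational(1, 27811))) = Add(Rational(-9967, 6211), Rational(79542833, 461365467276)) = Rational(-4597935571804129, 2865540917251236)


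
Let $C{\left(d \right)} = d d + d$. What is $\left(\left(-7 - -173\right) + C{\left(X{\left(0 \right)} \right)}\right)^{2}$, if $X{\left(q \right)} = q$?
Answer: $27556$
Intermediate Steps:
$C{\left(d \right)} = d + d^{2}$ ($C{\left(d \right)} = d^{2} + d = d + d^{2}$)
$\left(\left(-7 - -173\right) + C{\left(X{\left(0 \right)} \right)}\right)^{2} = \left(\left(-7 - -173\right) + 0 \left(1 + 0\right)\right)^{2} = \left(\left(-7 + 173\right) + 0 \cdot 1\right)^{2} = \left(166 + 0\right)^{2} = 166^{2} = 27556$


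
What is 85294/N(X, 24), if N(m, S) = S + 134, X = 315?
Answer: 42647/79 ≈ 539.83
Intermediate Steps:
N(m, S) = 134 + S
85294/N(X, 24) = 85294/(134 + 24) = 85294/158 = 85294*(1/158) = 42647/79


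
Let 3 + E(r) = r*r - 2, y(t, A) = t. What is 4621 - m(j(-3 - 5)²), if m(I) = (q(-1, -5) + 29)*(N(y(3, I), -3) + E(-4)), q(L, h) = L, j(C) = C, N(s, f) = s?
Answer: 4229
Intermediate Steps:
E(r) = -5 + r² (E(r) = -3 + (r*r - 2) = -3 + (r² - 2) = -3 + (-2 + r²) = -5 + r²)
m(I) = 392 (m(I) = (-1 + 29)*(3 + (-5 + (-4)²)) = 28*(3 + (-5 + 16)) = 28*(3 + 11) = 28*14 = 392)
4621 - m(j(-3 - 5)²) = 4621 - 1*392 = 4621 - 392 = 4229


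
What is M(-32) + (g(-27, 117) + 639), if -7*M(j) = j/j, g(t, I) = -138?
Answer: 3506/7 ≈ 500.86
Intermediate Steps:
M(j) = -1/7 (M(j) = -j/(7*j) = -1/7*1 = -1/7)
M(-32) + (g(-27, 117) + 639) = -1/7 + (-138 + 639) = -1/7 + 501 = 3506/7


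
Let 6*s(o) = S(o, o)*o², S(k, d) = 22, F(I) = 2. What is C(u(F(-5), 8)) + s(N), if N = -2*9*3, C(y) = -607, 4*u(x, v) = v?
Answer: 10085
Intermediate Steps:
u(x, v) = v/4
N = -54 (N = -18*3 = -54)
s(o) = 11*o²/3 (s(o) = (22*o²)/6 = 11*o²/3)
C(u(F(-5), 8)) + s(N) = -607 + (11/3)*(-54)² = -607 + (11/3)*2916 = -607 + 10692 = 10085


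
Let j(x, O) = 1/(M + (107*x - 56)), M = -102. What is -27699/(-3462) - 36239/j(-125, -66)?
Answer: 565947443831/1154 ≈ 4.9042e+8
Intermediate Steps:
j(x, O) = 1/(-158 + 107*x) (j(x, O) = 1/(-102 + (107*x - 56)) = 1/(-102 + (-56 + 107*x)) = 1/(-158 + 107*x))
-27699/(-3462) - 36239/j(-125, -66) = -27699/(-3462) - 36239/(1/(-158 + 107*(-125))) = -27699*(-1/3462) - 36239/(1/(-158 - 13375)) = 9233/1154 - 36239/(1/(-13533)) = 9233/1154 - 36239/(-1/13533) = 9233/1154 - 36239*(-13533) = 9233/1154 + 490422387 = 565947443831/1154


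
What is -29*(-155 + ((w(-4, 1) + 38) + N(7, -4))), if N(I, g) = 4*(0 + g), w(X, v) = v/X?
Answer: 15457/4 ≈ 3864.3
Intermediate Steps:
N(I, g) = 4*g
-29*(-155 + ((w(-4, 1) + 38) + N(7, -4))) = -29*(-155 + ((1/(-4) + 38) + 4*(-4))) = -29*(-155 + ((1*(-1/4) + 38) - 16)) = -29*(-155 + ((-1/4 + 38) - 16)) = -29*(-155 + (151/4 - 16)) = -29*(-155 + 87/4) = -29*(-533/4) = 15457/4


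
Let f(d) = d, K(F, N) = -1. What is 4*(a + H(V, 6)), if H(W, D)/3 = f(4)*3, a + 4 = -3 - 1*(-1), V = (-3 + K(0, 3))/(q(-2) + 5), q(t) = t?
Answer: 120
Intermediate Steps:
V = -4/3 (V = (-3 - 1)/(-2 + 5) = -4/3 ≈ -1.3333)
a = -6 (a = -4 + (-3 - 1*(-1)) = -4 + (-3 + 1) = -4 - 2 = -6)
H(W, D) = 36 (H(W, D) = 3*(4*3) = 3*12 = 36)
4*(a + H(V, 6)) = 4*(-6 + 36) = 4*30 = 120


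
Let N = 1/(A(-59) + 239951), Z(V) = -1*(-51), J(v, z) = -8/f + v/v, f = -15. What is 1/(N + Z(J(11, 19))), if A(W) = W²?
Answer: 243432/12415033 ≈ 0.019608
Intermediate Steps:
J(v, z) = 23/15 (J(v, z) = -8/(-15) + v/v = -8*(-1/15) + 1 = 8/15 + 1 = 23/15)
Z(V) = 51
N = 1/243432 (N = 1/((-59)² + 239951) = 1/(3481 + 239951) = 1/243432 ≈ 4.1079e-6)
1/(N + Z(J(11, 19))) = 1/(1/243432 + 51) = 1/(12415033/243432) = 243432/12415033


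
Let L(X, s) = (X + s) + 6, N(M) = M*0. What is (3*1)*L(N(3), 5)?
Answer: 33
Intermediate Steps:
N(M) = 0
L(X, s) = 6 + X + s
(3*1)*L(N(3), 5) = (3*1)*(6 + 0 + 5) = 3*11 = 33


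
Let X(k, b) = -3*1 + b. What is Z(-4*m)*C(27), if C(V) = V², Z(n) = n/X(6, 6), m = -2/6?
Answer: 324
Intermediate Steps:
m = -⅓ (m = -2*⅙ = -⅓ ≈ -0.33333)
X(k, b) = -3 + b
Z(n) = n/3 (Z(n) = n/(-3 + 6) = n/3)
Z(-4*m)*C(27) = ((-4*(-⅓))/3)*27² = ((⅓)*(4/3))*729 = (4/9)*729 = 324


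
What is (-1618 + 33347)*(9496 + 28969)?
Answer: 1220455985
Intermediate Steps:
(-1618 + 33347)*(9496 + 28969) = 31729*38465 = 1220455985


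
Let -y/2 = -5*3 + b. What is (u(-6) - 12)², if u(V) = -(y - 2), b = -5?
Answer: 2500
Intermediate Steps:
y = 40 (y = -2*(-5*3 - 5) = -2*(-15 - 5) = -2*(-20) = 40)
u(V) = -38 (u(V) = -(40 - 2) = -1*38 = -38)
(u(-6) - 12)² = (-38 - 12)² = (-50)² = 2500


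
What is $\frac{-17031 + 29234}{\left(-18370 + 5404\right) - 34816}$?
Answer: $- \frac{12203}{47782} \approx -0.25539$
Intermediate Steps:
$\frac{-17031 + 29234}{\left(-18370 + 5404\right) - 34816} = \frac{12203}{-12966 - 34816} = \frac{12203}{-47782} = 12203 \left(- \frac{1}{47782}\right) = - \frac{12203}{47782}$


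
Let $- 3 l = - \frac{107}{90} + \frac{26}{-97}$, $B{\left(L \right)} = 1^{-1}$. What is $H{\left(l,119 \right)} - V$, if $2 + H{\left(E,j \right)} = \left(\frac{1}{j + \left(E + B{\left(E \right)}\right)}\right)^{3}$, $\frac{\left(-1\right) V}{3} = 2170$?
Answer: $\frac{204484287586879987799372}{31420449841566663359} \approx 6508.0$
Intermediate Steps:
$V = -6510$ ($V = \left(-3\right) 2170 = -6510$)
$B{\left(L \right)} = 1$
$l = \frac{12719}{26190}$ ($l = - \frac{- \frac{107}{90} + \frac{26}{-97}}{3} = - \frac{\left(-107\right) \frac{1}{90} + 26 \left(- \frac{1}{97}\right)}{3} = - \frac{- \frac{107}{90} - \frac{26}{97}}{3} = \left(- \frac{1}{3}\right) \left(- \frac{12719}{8730}\right) = \frac{12719}{26190} \approx 0.48564$)
$H{\left(E,j \right)} = -2 + \frac{1}{\left(1 + E + j\right)^{3}}$ ($H{\left(E,j \right)} = -2 + \left(\frac{1}{j + \left(E + 1\right)}\right)^{3} = -2 + \left(\frac{1}{j + \left(1 + E\right)}\right)^{3} = -2 + \left(\frac{1}{1 + E + j}\right)^{3} = -2 + \frac{1}{\left(1 + E + j\right)^{3}}$)
$H{\left(l,119 \right)} - V = \left(-2 + \frac{1}{\left(1 + \frac{12719}{26190} + 119\right)^{3}}\right) - -6510 = \left(-2 + \frac{1}{\frac{31420449841566663359}{17964142659000}}\right) + 6510 = \left(-2 + \frac{17964142659000}{31420449841566663359}\right) + 6510 = - \frac{62840881718990667718}{31420449841566663359} + 6510 = \frac{204484287586879987799372}{31420449841566663359}$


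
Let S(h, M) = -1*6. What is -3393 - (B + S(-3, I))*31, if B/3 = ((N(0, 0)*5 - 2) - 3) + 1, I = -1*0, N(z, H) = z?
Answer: -2835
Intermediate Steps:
I = 0
S(h, M) = -6
B = -12 (B = 3*(((0*5 - 2) - 3) + 1) = 3*(((0 - 2) - 3) + 1) = 3*((-2 - 3) + 1) = 3*(-5 + 1) = 3*(-4) = -12)
-3393 - (B + S(-3, I))*31 = -3393 - (-12 - 6)*31 = -3393 - (-18)*31 = -3393 - 1*(-558) = -3393 + 558 = -2835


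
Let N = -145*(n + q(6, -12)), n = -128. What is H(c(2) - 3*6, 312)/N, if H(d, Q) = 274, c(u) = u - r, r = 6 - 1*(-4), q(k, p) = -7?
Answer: 274/19575 ≈ 0.013997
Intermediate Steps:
r = 10 (r = 6 + 4 = 10)
c(u) = -10 + u (c(u) = u - 1*10 = u - 10 = -10 + u)
N = 19575 (N = -145*(-128 - 7) = -145*(-135) = 19575)
H(c(2) - 3*6, 312)/N = 274/19575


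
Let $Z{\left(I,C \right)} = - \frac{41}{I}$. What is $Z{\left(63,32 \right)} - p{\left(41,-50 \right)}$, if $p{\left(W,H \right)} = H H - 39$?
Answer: $- \frac{155084}{63} \approx -2461.7$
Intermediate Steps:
$p{\left(W,H \right)} = -39 + H^{2}$ ($p{\left(W,H \right)} = H^{2} - 39 = -39 + H^{2}$)
$Z{\left(63,32 \right)} - p{\left(41,-50 \right)} = - \frac{41}{63} - \left(-39 + \left(-50\right)^{2}\right) = \left(-41\right) \frac{1}{63} - \left(-39 + 2500\right) = - \frac{41}{63} - 2461 = - \frac{155084}{63}$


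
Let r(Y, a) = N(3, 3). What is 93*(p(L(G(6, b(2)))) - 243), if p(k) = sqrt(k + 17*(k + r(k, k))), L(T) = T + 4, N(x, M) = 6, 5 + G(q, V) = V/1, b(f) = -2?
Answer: -22599 + 372*sqrt(3) ≈ -21955.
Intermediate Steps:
G(q, V) = -5 + V (G(q, V) = -5 + V/1 = -5 + V*1 = -5 + V)
r(Y, a) = 6
L(T) = 4 + T
p(k) = sqrt(102 + 18*k) (p(k) = sqrt(k + 17*(k + 6)) = sqrt(k + 17*(6 + k)) = sqrt(k + (102 + 17*k)) = sqrt(102 + 18*k))
93*(p(L(G(6, b(2)))) - 243) = 93*(sqrt(102 + 18*(4 + (-5 - 2))) - 243) = 93*(sqrt(102 + 18*(4 - 7)) - 243) = 93*(sqrt(102 + 18*(-3)) - 243) = 93*(sqrt(102 - 54) - 243) = 93*(sqrt(48) - 243) = 93*(4*sqrt(3) - 243) = 93*(-243 + 4*sqrt(3)) = -22599 + 372*sqrt(3)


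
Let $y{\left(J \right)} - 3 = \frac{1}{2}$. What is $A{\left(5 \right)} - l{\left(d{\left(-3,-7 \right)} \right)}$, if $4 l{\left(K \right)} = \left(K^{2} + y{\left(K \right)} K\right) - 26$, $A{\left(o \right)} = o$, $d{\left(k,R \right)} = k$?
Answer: $\frac{95}{8} \approx 11.875$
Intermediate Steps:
$y{\left(J \right)} = \frac{7}{2}$ ($y{\left(J \right)} = 3 + \frac{1}{2} = \frac{7}{2}$)
$l{\left(K \right)} = - \frac{13}{2} + \frac{K^{2}}{4} + \frac{7 K}{8}$ ($l{\left(K \right)} = \frac{\left(K^{2} + \frac{7 K}{2}\right) - 26}{4} = \frac{-26 + K^{2} + \frac{7 K}{2}}{4} = - \frac{13}{2} + \frac{K^{2}}{4} + \frac{7 K}{8}$)
$A{\left(5 \right)} - l{\left(d{\left(-3,-7 \right)} \right)} = 5 - \left(- \frac{13}{2} + \frac{\left(-3\right)^{2}}{4} + \frac{7}{8} \left(-3\right)\right) = 5 - \left(- \frac{13}{2} + \frac{1}{4} \cdot 9 - \frac{21}{8}\right) = 5 - \left(- \frac{13}{2} + \frac{9}{4} - \frac{21}{8}\right) = 5 - - \frac{55}{8} = 5 + \frac{55}{8} = \frac{95}{8}$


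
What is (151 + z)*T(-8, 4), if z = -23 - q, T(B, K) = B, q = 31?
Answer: -776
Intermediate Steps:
z = -54 (z = -23 - 1*31 = -23 - 31 = -54)
(151 + z)*T(-8, 4) = (151 - 54)*(-8) = 97*(-8) = -776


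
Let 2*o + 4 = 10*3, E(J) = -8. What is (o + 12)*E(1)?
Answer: -200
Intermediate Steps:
o = 13 (o = -2 + (10*3)/2 = -2 + (1/2)*30 = -2 + 15 = 13)
(o + 12)*E(1) = (13 + 12)*(-8) = 25*(-8) = -200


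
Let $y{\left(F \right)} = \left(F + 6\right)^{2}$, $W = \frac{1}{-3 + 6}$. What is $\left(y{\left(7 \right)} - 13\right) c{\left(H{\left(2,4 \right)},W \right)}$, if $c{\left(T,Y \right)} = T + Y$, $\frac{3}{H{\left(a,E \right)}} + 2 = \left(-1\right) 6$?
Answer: $- \frac{13}{2} \approx -6.5$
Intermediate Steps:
$H{\left(a,E \right)} = - \frac{3}{8}$ ($H{\left(a,E \right)} = \frac{3}{-2 - 6} = \frac{3}{-8} = 3 \left(- \frac{1}{8}\right) = - \frac{3}{8}$)
$W = \frac{1}{3} \approx 0.33333$
$y{\left(F \right)} = \left(6 + F\right)^{2}$
$\left(y{\left(7 \right)} - 13\right) c{\left(H{\left(2,4 \right)},W \right)} = \left(\left(6 + 7\right)^{2} - 13\right) \left(- \frac{3}{8} + \frac{1}{3}\right) = \left(13^{2} - 13\right) \left(- \frac{1}{24}\right) = \left(169 - 13\right) \left(- \frac{1}{24}\right) = 156 \left(- \frac{1}{24}\right) = - \frac{13}{2}$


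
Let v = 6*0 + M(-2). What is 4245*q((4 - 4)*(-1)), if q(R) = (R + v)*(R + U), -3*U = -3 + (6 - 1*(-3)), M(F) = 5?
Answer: -42450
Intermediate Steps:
U = -2 (U = -(-3 + (6 - 1*(-3)))/3 = -(-3 + (6 + 3))/3 = -(-3 + 9)/3 = -1/3*6 = -2)
v = 5 (v = 6*0 + 5 = 0 + 5 = 5)
q(R) = (-2 + R)*(5 + R) (q(R) = (R + 5)*(R - 2) = (5 + R)*(-2 + R) = (-2 + R)*(5 + R))
4245*q((4 - 4)*(-1)) = 4245*(-10 + ((4 - 4)*(-1))**2 + 3*((4 - 4)*(-1))) = 4245*(-10 + (0*(-1))**2 + 3*(0*(-1))) = 4245*(-10 + 0**2 + 3*0) = 4245*(-10 + 0 + 0) = 4245*(-10) = -42450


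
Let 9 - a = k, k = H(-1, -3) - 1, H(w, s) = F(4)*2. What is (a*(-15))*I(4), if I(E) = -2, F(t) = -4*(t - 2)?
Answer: 780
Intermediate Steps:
F(t) = 8 - 4*t (F(t) = -4*(-2 + t) = 8 - 4*t)
H(w, s) = -16 (H(w, s) = (8 - 4*4)*2 = (8 - 16)*2 = -8*2 = -16)
k = -17 (k = -16 - 1 = -17)
a = 26 (a = 9 - 1*(-17) = 9 + 17 = 26)
(a*(-15))*I(4) = (26*(-15))*(-2) = -390*(-2) = 780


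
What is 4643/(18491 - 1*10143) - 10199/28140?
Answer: 406364/2097435 ≈ 0.19374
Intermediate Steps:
4643/(18491 - 1*10143) - 10199/28140 = 4643/(18491 - 10143) - 10199*1/28140 = 4643/8348 - 1457/4020 = 406364/2097435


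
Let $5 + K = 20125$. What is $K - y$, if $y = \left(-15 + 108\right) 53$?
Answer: $15191$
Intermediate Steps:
$K = 20120$ ($K = -5 + 20125 = 20120$)
$y = 4929$ ($y = 93 \cdot 53 = 4929$)
$K - y = 20120 - 4929 = 15191$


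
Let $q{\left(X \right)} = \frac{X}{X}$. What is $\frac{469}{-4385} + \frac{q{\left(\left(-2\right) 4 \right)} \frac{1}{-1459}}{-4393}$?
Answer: $- \frac{3005998118}{28105161995} \approx -0.10696$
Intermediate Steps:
$q{\left(X \right)} = 1$
$\frac{469}{-4385} + \frac{q{\left(\left(-2\right) 4 \right)} \frac{1}{-1459}}{-4393} = \frac{469}{-4385} + \frac{1 \frac{1}{-1459}}{-4393} = 469 \left(- \frac{1}{4385}\right) + 1 \left(- \frac{1}{1459}\right) \left(- \frac{1}{4393}\right) = - \frac{469}{4385} - - \frac{1}{6409387} = - \frac{469}{4385} + \frac{1}{6409387} = - \frac{3005998118}{28105161995}$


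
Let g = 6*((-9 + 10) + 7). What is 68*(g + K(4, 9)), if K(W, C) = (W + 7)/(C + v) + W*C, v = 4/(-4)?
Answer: 11611/2 ≈ 5805.5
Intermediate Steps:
v = -1 (v = 4*(-¼) = -1)
K(W, C) = C*W + (7 + W)/(-1 + C) (K(W, C) = (W + 7)/(C - 1) + W*C = (7 + W)/(-1 + C) + C*W = C*W + (7 + W)/(-1 + C))
g = 48 (g = 6*(1 + 7) = 6*8 = 48)
68*(g + K(4, 9)) = 68*(48 + (7 + 4 + 4*9² - 1*9*4)/(-1 + 9)) = 68*(48 + (7 + 4 + 4*81 - 36)/8) = 68*(48 + (7 + 4 + 324 - 36)/8) = 68*(48 + (⅛)*299) = 68*(48 + 299/8) = 68*(683/8) = 11611/2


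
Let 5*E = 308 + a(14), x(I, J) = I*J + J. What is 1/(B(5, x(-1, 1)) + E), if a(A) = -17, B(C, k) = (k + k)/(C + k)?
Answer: 5/291 ≈ 0.017182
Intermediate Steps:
x(I, J) = J + I*J
B(C, k) = 2*k/(C + k) (B(C, k) = (2*k)/(C + k) = 2*k/(C + k))
E = 291/5 (E = (308 - 17)/5 = (⅕)*291 = 291/5 ≈ 58.200)
1/(B(5, x(-1, 1)) + E) = 1/(2*(1*(1 - 1))/(5 + 1*(1 - 1)) + 291/5) = 1/(2*(1*0)/(5 + 1*0) + 291/5) = 1/(2*0/(5 + 0) + 291/5) = 1/(2*0/5 + 291/5) = 1/(2*0*(⅕) + 291/5) = 1/(0 + 291/5) = 1/(291/5) = 5/291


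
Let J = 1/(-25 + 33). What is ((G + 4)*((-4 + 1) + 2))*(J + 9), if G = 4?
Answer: -73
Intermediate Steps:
J = ⅛ (J = 1/8 = ⅛ ≈ 0.12500)
((G + 4)*((-4 + 1) + 2))*(J + 9) = ((4 + 4)*((-4 + 1) + 2))*(⅛ + 9) = (8*(-3 + 2))*(73/8) = (8*(-1))*(73/8) = -8*73/8 = -73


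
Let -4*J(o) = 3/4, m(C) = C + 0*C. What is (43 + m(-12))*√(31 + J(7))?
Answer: 31*√493/4 ≈ 172.08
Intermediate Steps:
m(C) = C (m(C) = C + 0 = C)
J(o) = -3/16 (J(o) = -3/(4*4) = -¼*¾ = -3/16)
(43 + m(-12))*√(31 + J(7)) = (43 - 12)*√(31 - 3/16) = 31*√(493/16) = 31*(√493/4) = 31*√493/4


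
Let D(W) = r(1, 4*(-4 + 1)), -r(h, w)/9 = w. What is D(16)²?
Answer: 11664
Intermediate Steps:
r(h, w) = -9*w
D(W) = 108 (D(W) = -36*(-4 + 1) = -36*(-3) = -9*(-12) = 108)
D(16)² = 108² = 11664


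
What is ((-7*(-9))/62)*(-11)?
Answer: -693/62 ≈ -11.177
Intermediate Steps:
((-7*(-9))/62)*(-11) = ((1/62)*63)*(-11) = (63/62)*(-11) = -693/62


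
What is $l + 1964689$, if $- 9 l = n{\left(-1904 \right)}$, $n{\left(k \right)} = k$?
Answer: $\frac{17684105}{9} \approx 1.9649 \cdot 10^{6}$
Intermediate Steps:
$l = \frac{1904}{9}$ ($l = \left(- \frac{1}{9}\right) \left(-1904\right) = \frac{1904}{9} \approx 211.56$)
$l + 1964689 = \frac{1904}{9} + 1964689 = \frac{17684105}{9}$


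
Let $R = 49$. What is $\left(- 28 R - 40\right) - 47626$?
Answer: $-49038$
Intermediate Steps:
$\left(- 28 R - 40\right) - 47626 = \left(\left(-28\right) 49 - 40\right) - 47626 = \left(-1372 - 40\right) - 47626 = -1412 - 47626 = -49038$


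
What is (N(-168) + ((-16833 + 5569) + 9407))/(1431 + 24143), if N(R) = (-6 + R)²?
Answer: 28419/25574 ≈ 1.1112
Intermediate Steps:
(N(-168) + ((-16833 + 5569) + 9407))/(1431 + 24143) = ((-6 - 168)² + ((-16833 + 5569) + 9407))/(1431 + 24143) = ((-174)² + (-11264 + 9407))/25574 = (30276 - 1857)*(1/25574) = 28419*(1/25574) = 28419/25574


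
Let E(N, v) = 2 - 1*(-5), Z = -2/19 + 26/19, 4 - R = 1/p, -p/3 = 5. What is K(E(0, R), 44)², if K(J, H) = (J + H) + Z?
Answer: 986049/361 ≈ 2731.4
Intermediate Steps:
p = -15 (p = -3*5 = -15)
R = 61/15 (R = 4 - 1/(-15) = 4 - 1*(-1/15) = 4 + 1/15 = 61/15 ≈ 4.0667)
Z = 24/19 (Z = -2*1/19 + 26*(1/19) = -2/19 + 26/19 = 24/19 ≈ 1.2632)
E(N, v) = 7 (E(N, v) = 2 + 5 = 7)
K(J, H) = 24/19 + H + J (K(J, H) = (J + H) + 24/19 = (H + J) + 24/19 = 24/19 + H + J)
K(E(0, R), 44)² = (24/19 + 44 + 7)² = (993/19)² = 986049/361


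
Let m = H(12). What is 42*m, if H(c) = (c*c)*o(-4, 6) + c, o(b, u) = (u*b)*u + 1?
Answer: -864360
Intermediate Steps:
o(b, u) = 1 + b*u² (o(b, u) = (b*u)*u + 1 = b*u² + 1 = 1 + b*u²)
H(c) = c - 143*c² (H(c) = (c*c)*(1 - 4*6²) + c = c²*(1 - 4*36) + c = c²*(1 - 144) + c = c²*(-143) + c = -143*c² + c = c - 143*c²)
m = -20580 (m = 12*(1 - 143*12) = 12*(1 - 1716) = 12*(-1715) = -20580)
42*m = 42*(-20580) = -864360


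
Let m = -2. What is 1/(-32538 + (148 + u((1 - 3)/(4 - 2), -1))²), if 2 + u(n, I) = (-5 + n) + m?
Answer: -1/13494 ≈ -7.4107e-5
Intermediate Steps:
u(n, I) = -9 + n (u(n, I) = -2 + ((-5 + n) - 2) = -2 + (-7 + n) = -9 + n)
1/(-32538 + (148 + u((1 - 3)/(4 - 2), -1))²) = 1/(-32538 + (148 + (-9 + (1 - 3)/(4 - 2)))²) = 1/(-32538 + (148 + (-9 - 2/2))²) = 1/(-32538 + (148 + (-9 - 2*½))²) = 1/(-32538 + (148 + (-9 - 1))²) = 1/(-32538 + (148 - 10)²) = 1/(-32538 + 138²) = 1/(-32538 + 19044) = 1/(-13494) = -1/13494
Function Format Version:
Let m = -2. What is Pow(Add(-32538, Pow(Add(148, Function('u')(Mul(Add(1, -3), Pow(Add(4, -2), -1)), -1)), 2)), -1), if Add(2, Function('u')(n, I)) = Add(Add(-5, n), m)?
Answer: Rational(-1, 13494) ≈ -7.4107e-5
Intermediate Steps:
Function('u')(n, I) = Add(-9, n) (Function('u')(n, I) = Add(-2, Add(Add(-5, n), -2)) = Add(-2, Add(-7, n)) = Add(-9, n))
Pow(Add(-32538, Pow(Add(148, Function('u')(Mul(Add(1, -3), Pow(Add(4, -2), -1)), -1)), 2)), -1) = Pow(Add(-32538, Pow(Add(148, Add(-9, Mul(Add(1, -3), Pow(Add(4, -2), -1)))), 2)), -1) = Pow(Add(-32538, Pow(Add(148, Add(-9, Mul(-2, Pow(2, -1)))), 2)), -1) = Pow(Add(-32538, Pow(Add(148, Add(-9, Mul(-2, Rational(1, 2)))), 2)), -1) = Pow(Add(-32538, Pow(Add(148, Add(-9, -1)), 2)), -1) = Pow(Add(-32538, Pow(Add(148, -10), 2)), -1) = Pow(Add(-32538, Pow(138, 2)), -1) = Pow(Add(-32538, 19044), -1) = Pow(-13494, -1) = Rational(-1, 13494)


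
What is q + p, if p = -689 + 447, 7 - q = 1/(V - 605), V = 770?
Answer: -38776/165 ≈ -235.01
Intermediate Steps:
q = 1154/165 (q = 7 - 1/(770 - 605) = 7 - 1/165 = 1154/165 ≈ 6.9939)
p = -242
q + p = 1154/165 - 242 = -38776/165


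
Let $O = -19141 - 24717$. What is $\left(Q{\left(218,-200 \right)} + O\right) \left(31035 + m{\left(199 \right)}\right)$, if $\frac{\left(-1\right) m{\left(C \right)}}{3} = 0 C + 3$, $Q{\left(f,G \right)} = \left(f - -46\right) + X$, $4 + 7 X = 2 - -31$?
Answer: $- \frac{9466932354}{7} \approx -1.3524 \cdot 10^{9}$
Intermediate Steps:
$X = \frac{29}{7}$ ($X = - \frac{4}{7} + \frac{2 - -31}{7} = - \frac{4}{7} + \frac{2 + 31}{7} = - \frac{4}{7} + \frac{1}{7} \cdot 33 = - \frac{4}{7} + \frac{33}{7} = \frac{29}{7} \approx 4.1429$)
$Q{\left(f,G \right)} = \frac{351}{7} + f$ ($Q{\left(f,G \right)} = \left(f - -46\right) + \frac{29}{7} = \left(f + 46\right) + \frac{29}{7} = \left(46 + f\right) + \frac{29}{7} = \frac{351}{7} + f$)
$O = -43858$
$m{\left(C \right)} = -9$ ($m{\left(C \right)} = - 3 \left(0 C + 3\right) = - 3 \left(0 + 3\right) = \left(-3\right) 3 = -9$)
$\left(Q{\left(218,-200 \right)} + O\right) \left(31035 + m{\left(199 \right)}\right) = \left(\left(\frac{351}{7} + 218\right) - 43858\right) \left(31035 - 9\right) = \left(\frac{1877}{7} - 43858\right) 31026 = \left(- \frac{305129}{7}\right) 31026 = - \frac{9466932354}{7}$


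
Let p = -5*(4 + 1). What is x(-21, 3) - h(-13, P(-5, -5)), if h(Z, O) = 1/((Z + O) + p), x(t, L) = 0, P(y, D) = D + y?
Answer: 1/48 ≈ 0.020833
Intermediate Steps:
p = -25 (p = -5*5 = -25)
h(Z, O) = 1/(-25 + O + Z) (h(Z, O) = 1/((Z + O) - 25) = 1/((O + Z) - 25) = 1/(-25 + O + Z))
x(-21, 3) - h(-13, P(-5, -5)) = 0 - 1/(-25 + (-5 - 5) - 13) = 0 - 1/(-25 - 10 - 13) = 0 - 1/(-48) = 0 - 1*(-1/48) = 0 + 1/48 = 1/48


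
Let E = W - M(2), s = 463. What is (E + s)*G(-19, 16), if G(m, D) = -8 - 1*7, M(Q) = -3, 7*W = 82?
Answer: -50160/7 ≈ -7165.7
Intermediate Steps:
W = 82/7 (W = (⅐)*82 = 82/7 ≈ 11.714)
G(m, D) = -15 (G(m, D) = -8 - 7 = -15)
E = 103/7 (E = 82/7 - 1*(-3) = 82/7 + 3 = 103/7 ≈ 14.714)
(E + s)*G(-19, 16) = (103/7 + 463)*(-15) = (3344/7)*(-15) = -50160/7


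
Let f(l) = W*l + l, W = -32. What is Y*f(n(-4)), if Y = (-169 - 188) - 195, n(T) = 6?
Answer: 102672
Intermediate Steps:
Y = -552 (Y = -357 - 195 = -552)
f(l) = -31*l (f(l) = -32*l + l = -31*l)
Y*f(n(-4)) = -(-17112)*6 = -552*(-186) = 102672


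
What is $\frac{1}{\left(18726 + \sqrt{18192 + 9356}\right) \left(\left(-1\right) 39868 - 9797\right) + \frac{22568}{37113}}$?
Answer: $- \frac{91499673871606809}{85090462711412217965299436} + \frac{9772473986055 \sqrt{6887}}{85090462711412217965299436} \approx -1.0658 \cdot 10^{-9}$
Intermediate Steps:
$\frac{1}{\left(18726 + \sqrt{18192 + 9356}\right) \left(\left(-1\right) 39868 - 9797\right) + \frac{22568}{37113}} = \frac{1}{\left(18726 + \sqrt{27548}\right) \left(-39868 - 9797\right) + 22568 \cdot \frac{1}{37113}} = \frac{1}{\left(18726 + 2 \sqrt{6887}\right) \left(-49665\right) + \frac{22568}{37113}} = \frac{1}{\left(-930026790 - 99330 \sqrt{6887}\right) + \frac{22568}{37113}} = \frac{1}{- \frac{34516084234702}{37113} - 99330 \sqrt{6887}}$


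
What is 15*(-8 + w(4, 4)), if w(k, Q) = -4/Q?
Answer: -135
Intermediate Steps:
15*(-8 + w(4, 4)) = 15*(-8 - 4/4) = 15*(-8 - 4*1/4) = 15*(-8 - 1) = 15*(-9) = -135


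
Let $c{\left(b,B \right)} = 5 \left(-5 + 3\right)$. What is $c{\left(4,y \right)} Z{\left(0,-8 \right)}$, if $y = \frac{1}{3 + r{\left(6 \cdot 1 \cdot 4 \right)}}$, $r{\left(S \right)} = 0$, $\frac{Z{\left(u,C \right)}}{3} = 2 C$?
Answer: $480$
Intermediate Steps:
$Z{\left(u,C \right)} = 6 C$ ($Z{\left(u,C \right)} = 3 \cdot 2 C = 6 C$)
$y = \frac{1}{3}$ ($y = \frac{1}{3 + 0} = \frac{1}{3} \approx 0.33333$)
$c{\left(b,B \right)} = -10$ ($c{\left(b,B \right)} = 5 \left(-2\right) = -10$)
$c{\left(4,y \right)} Z{\left(0,-8 \right)} = - 10 \cdot 6 \left(-8\right) = \left(-10\right) \left(-48\right) = 480$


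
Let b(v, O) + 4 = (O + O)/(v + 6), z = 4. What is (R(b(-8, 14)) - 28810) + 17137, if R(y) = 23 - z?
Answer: -11654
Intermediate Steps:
b(v, O) = -4 + 2*O/(6 + v) (b(v, O) = -4 + (O + O)/(v + 6) = -4 + (2*O)/(6 + v) = -4 + 2*O/(6 + v))
R(y) = 19 (R(y) = 23 - 1*4 = 23 - 4 = 19)
(R(b(-8, 14)) - 28810) + 17137 = (19 - 28810) + 17137 = -28791 + 17137 = -11654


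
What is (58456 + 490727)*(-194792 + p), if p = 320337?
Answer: 68947179735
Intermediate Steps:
(58456 + 490727)*(-194792 + p) = (58456 + 490727)*(-194792 + 320337) = 549183*125545 = 68947179735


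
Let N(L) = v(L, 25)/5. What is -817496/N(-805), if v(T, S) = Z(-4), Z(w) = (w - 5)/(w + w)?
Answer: -32699840/9 ≈ -3.6333e+6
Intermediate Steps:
Z(w) = (-5 + w)/(2*w) (Z(w) = (-5 + w)/((2*w)) = (-5 + w)*(1/(2*w)) = (-5 + w)/(2*w))
v(T, S) = 9/8 (v(T, S) = (½)*(-5 - 4)/(-4) = (½)*(-¼)*(-9) = 9/8)
N(L) = 9/40 (N(L) = (9/8)/5 = (9/8)*(⅕) = 9/40)
-817496/N(-805) = -817496/9/40 = -817496*40/9 = -32699840/9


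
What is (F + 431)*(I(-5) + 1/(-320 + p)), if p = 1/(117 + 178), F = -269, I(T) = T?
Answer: -76510980/94399 ≈ -810.51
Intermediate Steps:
p = 1/295 ≈ 0.0033898
(F + 431)*(I(-5) + 1/(-320 + p)) = (-269 + 431)*(-5 + 1/(-320 + 1/295)) = 162*(-5 + 1/(-94399/295)) = 162*(-5 - 295/94399) = 162*(-472290/94399) = -76510980/94399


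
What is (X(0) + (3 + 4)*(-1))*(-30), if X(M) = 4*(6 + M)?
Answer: -510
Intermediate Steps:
X(M) = 24 + 4*M
(X(0) + (3 + 4)*(-1))*(-30) = ((24 + 4*0) + (3 + 4)*(-1))*(-30) = ((24 + 0) + 7*(-1))*(-30) = (24 - 7)*(-30) = 17*(-30) = -510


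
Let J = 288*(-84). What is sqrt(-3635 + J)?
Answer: I*sqrt(27827) ≈ 166.81*I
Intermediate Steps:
J = -24192
sqrt(-3635 + J) = sqrt(-3635 - 24192) = sqrt(-27827) = I*sqrt(27827)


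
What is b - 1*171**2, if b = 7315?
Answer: -21926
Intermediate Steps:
b - 1*171**2 = 7315 - 1*171**2 = 7315 - 1*29241 = 7315 - 29241 = -21926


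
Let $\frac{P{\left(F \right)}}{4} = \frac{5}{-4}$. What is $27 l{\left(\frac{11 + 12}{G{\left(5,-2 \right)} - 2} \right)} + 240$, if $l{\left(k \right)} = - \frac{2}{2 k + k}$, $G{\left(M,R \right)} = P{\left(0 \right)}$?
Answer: $\frac{5646}{23} \approx 245.48$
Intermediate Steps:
$P{\left(F \right)} = -5$ ($P{\left(F \right)} = 4 \frac{5}{-4} = 4 \cdot 5 \left(- \frac{1}{4}\right) = 4 \left(- \frac{5}{4}\right) = -5$)
$G{\left(M,R \right)} = -5$
$l{\left(k \right)} = - \frac{2}{3 k}$
$27 l{\left(\frac{11 + 12}{G{\left(5,-2 \right)} - 2} \right)} + 240 = 27 \left(- \frac{2}{3 \frac{11 + 12}{-5 - 2}}\right) + 240 = 27 \left(- \frac{2}{3 \frac{23}{-7}}\right) + 240 = 27 \left(- \frac{2}{3 \cdot 23 \left(- \frac{1}{7}\right)}\right) + 240 = 27 \left(- \frac{2}{3 \left(- \frac{23}{7}\right)}\right) + 240 = 27 \left(\left(- \frac{2}{3}\right) \left(- \frac{7}{23}\right)\right) + 240 = 27 \cdot \frac{14}{69} + 240 = \frac{126}{23} + 240 = \frac{5646}{23}$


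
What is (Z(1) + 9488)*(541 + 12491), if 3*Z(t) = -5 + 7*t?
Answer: 123656304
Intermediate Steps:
Z(t) = -5/3 + 7*t/3 (Z(t) = (-5 + 7*t)/3 = -5/3 + 7*t/3)
(Z(1) + 9488)*(541 + 12491) = ((-5/3 + (7/3)*1) + 9488)*(541 + 12491) = ((-5/3 + 7/3) + 9488)*13032 = (⅔ + 9488)*13032 = (28466/3)*13032 = 123656304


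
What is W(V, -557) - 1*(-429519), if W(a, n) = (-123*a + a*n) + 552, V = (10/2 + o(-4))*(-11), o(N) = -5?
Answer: 430071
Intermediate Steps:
V = 0 (V = (10/2 - 5)*(-11) = (10*(1/2) - 5)*(-11) = (5 - 5)*(-11) = 0*(-11) = 0)
W(a, n) = 552 - 123*a + a*n
W(V, -557) - 1*(-429519) = (552 - 123*0 + 0*(-557)) - 1*(-429519) = (552 + 0 + 0) + 429519 = 552 + 429519 = 430071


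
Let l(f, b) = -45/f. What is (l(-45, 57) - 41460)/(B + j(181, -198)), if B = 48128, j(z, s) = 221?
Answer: -41459/48349 ≈ -0.85749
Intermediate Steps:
(l(-45, 57) - 41460)/(B + j(181, -198)) = (-45/(-45) - 41460)/(48128 + 221) = (-45*(-1/45) - 41460)/48349 = (1 - 41460)*(1/48349) = -41459*1/48349 = -41459/48349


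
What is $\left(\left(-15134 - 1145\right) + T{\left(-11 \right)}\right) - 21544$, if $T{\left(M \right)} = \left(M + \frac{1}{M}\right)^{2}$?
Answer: $- \frac{4561699}{121} \approx -37700.0$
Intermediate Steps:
$\left(\left(-15134 - 1145\right) + T{\left(-11 \right)}\right) - 21544 = \left(\left(-15134 - 1145\right) + \frac{\left(1 + \left(-11\right)^{2}\right)^{2}}{121}\right) - 21544 = \left(-16279 + \frac{\left(1 + 121\right)^{2}}{121}\right) - 21544 = \left(-16279 + \frac{122^{2}}{121}\right) - 21544 = \left(-16279 + \frac{1}{121} \cdot 14884\right) - 21544 = \left(-16279 + \frac{14884}{121}\right) - 21544 = - \frac{1954875}{121} - 21544 = - \frac{4561699}{121}$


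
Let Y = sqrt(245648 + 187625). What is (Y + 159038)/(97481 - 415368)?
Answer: -159038/317887 - sqrt(433273)/317887 ≈ -0.50237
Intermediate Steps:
Y = sqrt(433273) ≈ 658.23
(Y + 159038)/(97481 - 415368) = (sqrt(433273) + 159038)/(97481 - 415368) = (159038 + sqrt(433273))/(-317887) = (159038 + sqrt(433273))*(-1/317887) = -159038/317887 - sqrt(433273)/317887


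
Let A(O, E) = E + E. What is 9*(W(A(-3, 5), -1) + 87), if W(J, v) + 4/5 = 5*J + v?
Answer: 6084/5 ≈ 1216.8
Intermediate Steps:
A(O, E) = 2*E
W(J, v) = -4/5 + v + 5*J (W(J, v) = -4/5 + (5*J + v) = -4/5 + (v + 5*J) = -4/5 + v + 5*J)
9*(W(A(-3, 5), -1) + 87) = 9*((-4/5 - 1 + 5*(2*5)) + 87) = 9*((-4/5 - 1 + 5*10) + 87) = 9*((-4/5 - 1 + 50) + 87) = 9*(241/5 + 87) = 9*(676/5) = 6084/5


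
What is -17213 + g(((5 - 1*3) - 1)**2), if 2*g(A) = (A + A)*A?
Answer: -17212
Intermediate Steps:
g(A) = A**2 (g(A) = ((A + A)*A)/2 = ((2*A)*A)/2 = (2*A**2)/2 = A**2)
-17213 + g(((5 - 1*3) - 1)**2) = -17213 + (((5 - 1*3) - 1)**2)**2 = -17213 + (((5 - 3) - 1)**2)**2 = -17213 + ((2 - 1)**2)**2 = -17213 + (1**2)**2 = -17213 + 1**2 = -17213 + 1 = -17212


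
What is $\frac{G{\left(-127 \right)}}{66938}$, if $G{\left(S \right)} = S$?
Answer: $- \frac{127}{66938} \approx -0.0018973$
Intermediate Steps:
$\frac{G{\left(-127 \right)}}{66938} = - \frac{127}{66938}$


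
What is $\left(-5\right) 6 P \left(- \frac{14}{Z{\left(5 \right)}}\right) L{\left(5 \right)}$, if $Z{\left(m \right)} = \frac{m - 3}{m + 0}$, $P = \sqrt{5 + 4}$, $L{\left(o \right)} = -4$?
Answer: $-12600$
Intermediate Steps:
$P = 3$ ($P = \sqrt{9} = 3$)
$Z{\left(m \right)} = \frac{-3 + m}{m}$
$\left(-5\right) 6 P \left(- \frac{14}{Z{\left(5 \right)}}\right) L{\left(5 \right)} = \left(-5\right) 6 \cdot 3 \left(- \frac{14}{\frac{1}{5} \left(-3 + 5\right)}\right) \left(-4\right) = \left(-30\right) 3 \left(- \frac{14}{\frac{1}{5} \cdot 2}\right) \left(-4\right) = - 90 \left(- \frac{14}{\frac{2}{5}}\right) \left(-4\right) = - 90 \left(\left(-14\right) \frac{5}{2}\right) \left(-4\right) = \left(-90\right) \left(-35\right) \left(-4\right) = 3150 \left(-4\right) = -12600$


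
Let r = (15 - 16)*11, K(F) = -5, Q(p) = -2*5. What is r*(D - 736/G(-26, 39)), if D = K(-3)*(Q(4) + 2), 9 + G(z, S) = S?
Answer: -2552/15 ≈ -170.13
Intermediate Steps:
Q(p) = -10
G(z, S) = -9 + S
D = 40 (D = -5*(-10 + 2) = -5*(-8) = 40)
r = -11 (r = -1*11 = -11)
r*(D - 736/G(-26, 39)) = -11*(40 - 736/(-9 + 39)) = -11*(40 - 736/30) = -11*(40 - 736*1/30) = -11*(40 - 368/15) = -11*232/15 = -2552/15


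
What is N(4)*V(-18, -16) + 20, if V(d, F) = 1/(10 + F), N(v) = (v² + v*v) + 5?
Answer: 83/6 ≈ 13.833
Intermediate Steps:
N(v) = 5 + 2*v² (N(v) = (v² + v²) + 5 = 2*v² + 5 = 5 + 2*v²)
N(4)*V(-18, -16) + 20 = (5 + 2*4²)/(10 - 16) + 20 = (5 + 2*16)/(-6) + 20 = (5 + 32)*(-⅙) + 20 = 37*(-⅙) + 20 = -37/6 + 20 = 83/6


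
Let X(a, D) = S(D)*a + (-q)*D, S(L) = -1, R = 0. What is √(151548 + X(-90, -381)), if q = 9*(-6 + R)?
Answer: 2*√32766 ≈ 362.03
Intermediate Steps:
q = -54 (q = 9*(-6 + 0) = 9*(-6) = -54)
X(a, D) = -a + 54*D (X(a, D) = -a + (-1*(-54))*D = -a + 54*D)
√(151548 + X(-90, -381)) = √(151548 + (-1*(-90) + 54*(-381))) = √(151548 + (90 - 20574)) = √(151548 - 20484) = √131064 = 2*√32766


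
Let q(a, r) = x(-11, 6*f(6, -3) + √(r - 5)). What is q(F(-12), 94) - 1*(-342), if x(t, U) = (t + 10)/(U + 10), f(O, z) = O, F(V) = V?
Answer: 693188/2027 + √89/2027 ≈ 341.98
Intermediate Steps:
x(t, U) = (10 + t)/(10 + U)
q(a, r) = -1/(46 + √(-5 + r)) (q(a, r) = (10 - 11)/(10 + (6*6 + √(r - 5))) = -1/(10 + (36 + √(-5 + r))) = -1/(46 + √(-5 + r)))
q(F(-12), 94) - 1*(-342) = -1/(46 + √(-5 + 94)) - 1*(-342) = -1/(46 + √89) + 342 = 342 - 1/(46 + √89)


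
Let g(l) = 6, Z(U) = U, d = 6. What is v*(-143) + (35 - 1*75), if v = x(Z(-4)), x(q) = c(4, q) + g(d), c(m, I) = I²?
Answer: -3186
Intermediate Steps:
x(q) = 6 + q² (x(q) = q² + 6 = 6 + q²)
v = 22 (v = 6 + (-4)² = 6 + 16 = 22)
v*(-143) + (35 - 1*75) = 22*(-143) + (35 - 1*75) = -3146 + (35 - 75) = -3146 - 40 = -3186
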